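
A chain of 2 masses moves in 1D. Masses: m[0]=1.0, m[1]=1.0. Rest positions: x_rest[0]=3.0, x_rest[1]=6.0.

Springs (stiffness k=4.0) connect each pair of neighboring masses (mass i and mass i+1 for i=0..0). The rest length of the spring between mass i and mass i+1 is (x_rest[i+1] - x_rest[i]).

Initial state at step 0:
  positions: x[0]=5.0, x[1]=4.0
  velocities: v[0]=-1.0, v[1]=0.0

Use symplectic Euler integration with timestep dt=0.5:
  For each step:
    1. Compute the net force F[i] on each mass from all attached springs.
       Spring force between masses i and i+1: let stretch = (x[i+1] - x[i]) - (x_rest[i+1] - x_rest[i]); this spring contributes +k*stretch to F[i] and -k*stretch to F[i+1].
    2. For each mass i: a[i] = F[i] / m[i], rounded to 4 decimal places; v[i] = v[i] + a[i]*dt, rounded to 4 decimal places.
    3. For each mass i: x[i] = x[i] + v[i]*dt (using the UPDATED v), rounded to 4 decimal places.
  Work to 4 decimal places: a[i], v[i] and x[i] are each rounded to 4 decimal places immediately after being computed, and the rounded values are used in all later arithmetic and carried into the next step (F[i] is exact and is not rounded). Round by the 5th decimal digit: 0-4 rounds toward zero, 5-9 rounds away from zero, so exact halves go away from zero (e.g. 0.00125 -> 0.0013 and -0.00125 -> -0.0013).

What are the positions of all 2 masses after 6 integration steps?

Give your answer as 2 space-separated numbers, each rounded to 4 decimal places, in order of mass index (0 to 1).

Step 0: x=[5.0000 4.0000] v=[-1.0000 0.0000]
Step 1: x=[0.5000 8.0000] v=[-9.0000 8.0000]
Step 2: x=[0.5000 7.5000] v=[0.0000 -1.0000]
Step 3: x=[4.5000 3.0000] v=[8.0000 -9.0000]
Step 4: x=[4.0000 3.0000] v=[-1.0000 0.0000]
Step 5: x=[-0.5000 7.0000] v=[-9.0000 8.0000]
Step 6: x=[-0.5000 6.5000] v=[0.0000 -1.0000]

Answer: -0.5000 6.5000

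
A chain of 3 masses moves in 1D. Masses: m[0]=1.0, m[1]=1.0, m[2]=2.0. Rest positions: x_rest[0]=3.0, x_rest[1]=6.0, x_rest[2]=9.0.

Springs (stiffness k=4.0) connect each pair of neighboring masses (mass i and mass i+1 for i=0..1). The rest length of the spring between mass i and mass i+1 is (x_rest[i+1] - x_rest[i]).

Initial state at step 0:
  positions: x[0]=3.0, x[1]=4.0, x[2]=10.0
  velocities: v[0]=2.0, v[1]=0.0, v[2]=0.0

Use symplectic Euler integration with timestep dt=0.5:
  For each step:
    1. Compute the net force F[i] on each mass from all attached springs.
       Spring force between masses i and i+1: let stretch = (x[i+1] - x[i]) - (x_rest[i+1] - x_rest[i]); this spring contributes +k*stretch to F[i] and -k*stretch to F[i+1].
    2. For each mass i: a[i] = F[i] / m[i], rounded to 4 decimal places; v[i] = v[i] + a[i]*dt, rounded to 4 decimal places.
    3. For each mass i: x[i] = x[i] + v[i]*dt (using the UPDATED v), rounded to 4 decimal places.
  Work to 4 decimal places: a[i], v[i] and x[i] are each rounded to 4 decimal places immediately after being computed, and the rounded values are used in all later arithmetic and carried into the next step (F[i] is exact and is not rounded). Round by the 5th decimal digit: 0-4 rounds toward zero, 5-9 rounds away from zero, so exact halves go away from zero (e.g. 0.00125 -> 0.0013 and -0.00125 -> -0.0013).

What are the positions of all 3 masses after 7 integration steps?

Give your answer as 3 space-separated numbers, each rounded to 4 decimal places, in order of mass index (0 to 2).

Step 0: x=[3.0000 4.0000 10.0000] v=[2.0000 0.0000 0.0000]
Step 1: x=[2.0000 9.0000 8.5000] v=[-2.0000 10.0000 -3.0000]
Step 2: x=[5.0000 6.5000 8.7500] v=[6.0000 -5.0000 0.5000]
Step 3: x=[6.5000 4.7500 9.3750] v=[3.0000 -3.5000 1.2500]
Step 4: x=[3.2500 9.3750 9.1875] v=[-6.5000 9.2500 -0.3750]
Step 5: x=[3.1250 7.6875 10.5938] v=[-0.2500 -3.3750 2.8125]
Step 6: x=[4.5625 4.3438 12.0469] v=[2.8750 -6.6874 2.9062]
Step 7: x=[2.7813 8.9219 11.1485] v=[-3.5624 9.1562 -1.7969]

Answer: 2.7813 8.9219 11.1485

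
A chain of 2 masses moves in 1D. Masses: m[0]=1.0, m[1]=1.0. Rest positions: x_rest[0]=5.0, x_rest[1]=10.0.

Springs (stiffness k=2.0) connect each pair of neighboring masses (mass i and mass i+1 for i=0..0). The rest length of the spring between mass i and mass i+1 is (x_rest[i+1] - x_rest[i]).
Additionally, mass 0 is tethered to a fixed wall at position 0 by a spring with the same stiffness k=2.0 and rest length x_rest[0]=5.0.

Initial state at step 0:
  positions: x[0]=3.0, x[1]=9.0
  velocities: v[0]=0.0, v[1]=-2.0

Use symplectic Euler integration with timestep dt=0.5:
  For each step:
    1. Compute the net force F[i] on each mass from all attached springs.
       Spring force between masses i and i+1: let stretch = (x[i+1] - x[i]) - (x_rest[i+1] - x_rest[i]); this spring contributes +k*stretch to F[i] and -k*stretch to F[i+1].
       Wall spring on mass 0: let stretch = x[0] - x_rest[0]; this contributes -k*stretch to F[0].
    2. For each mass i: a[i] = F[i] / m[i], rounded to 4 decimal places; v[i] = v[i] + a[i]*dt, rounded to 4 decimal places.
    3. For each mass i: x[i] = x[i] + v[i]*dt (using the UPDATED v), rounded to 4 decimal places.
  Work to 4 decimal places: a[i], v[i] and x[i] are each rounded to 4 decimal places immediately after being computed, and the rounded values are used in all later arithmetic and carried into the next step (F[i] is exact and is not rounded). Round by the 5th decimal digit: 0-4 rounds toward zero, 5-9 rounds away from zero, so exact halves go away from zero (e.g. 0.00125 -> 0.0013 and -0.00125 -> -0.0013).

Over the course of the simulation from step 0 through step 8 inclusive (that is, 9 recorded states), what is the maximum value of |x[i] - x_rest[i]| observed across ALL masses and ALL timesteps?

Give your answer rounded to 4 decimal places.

Step 0: x=[3.0000 9.0000] v=[0.0000 -2.0000]
Step 1: x=[4.5000 7.5000] v=[3.0000 -3.0000]
Step 2: x=[5.2500 7.0000] v=[1.5000 -1.0000]
Step 3: x=[4.2500 8.1250] v=[-2.0000 2.2500]
Step 4: x=[3.0625 9.8125] v=[-2.3750 3.3750]
Step 5: x=[3.7188 10.6250] v=[1.3125 1.6250]
Step 6: x=[5.9688 10.4844] v=[4.4999 -0.2812]
Step 7: x=[7.4922 10.5860] v=[3.0467 0.2032]
Step 8: x=[6.8164 11.6407] v=[-1.3517 2.1094]
Max displacement = 3.0000

Answer: 3.0000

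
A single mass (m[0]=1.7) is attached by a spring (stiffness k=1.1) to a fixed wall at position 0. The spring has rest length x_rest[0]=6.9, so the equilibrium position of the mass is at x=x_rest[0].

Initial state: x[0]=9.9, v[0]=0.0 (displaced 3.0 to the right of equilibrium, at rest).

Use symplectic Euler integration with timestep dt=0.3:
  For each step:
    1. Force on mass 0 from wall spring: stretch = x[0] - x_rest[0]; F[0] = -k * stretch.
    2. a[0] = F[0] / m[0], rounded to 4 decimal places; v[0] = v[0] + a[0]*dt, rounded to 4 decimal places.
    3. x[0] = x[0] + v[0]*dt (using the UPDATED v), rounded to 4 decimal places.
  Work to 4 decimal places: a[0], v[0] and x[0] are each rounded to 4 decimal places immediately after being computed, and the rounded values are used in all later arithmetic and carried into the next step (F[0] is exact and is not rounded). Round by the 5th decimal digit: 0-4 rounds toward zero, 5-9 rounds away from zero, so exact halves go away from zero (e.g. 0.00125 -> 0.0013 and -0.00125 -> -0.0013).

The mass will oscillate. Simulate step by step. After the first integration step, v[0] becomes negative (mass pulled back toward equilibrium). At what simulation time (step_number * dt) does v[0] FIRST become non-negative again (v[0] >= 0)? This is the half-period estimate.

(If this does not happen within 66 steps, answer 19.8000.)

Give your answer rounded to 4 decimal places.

Answer: 3.9000

Derivation:
Step 0: x=[9.9000] v=[0.0000]
Step 1: x=[9.7253] v=[-0.5824]
Step 2: x=[9.3861] v=[-1.1308]
Step 3: x=[8.9021] v=[-1.6134]
Step 4: x=[8.3015] v=[-2.0021]
Step 5: x=[7.6192] v=[-2.2742]
Step 6: x=[6.8951] v=[-2.4138]
Step 7: x=[6.1713] v=[-2.4128]
Step 8: x=[5.4899] v=[-2.2714]
Step 9: x=[4.8906] v=[-1.9977]
Step 10: x=[4.4083] v=[-1.6076]
Step 11: x=[4.0711] v=[-1.1239]
Step 12: x=[3.8987] v=[-0.5748]
Step 13: x=[3.9010] v=[0.0078]
First v>=0 after going negative at step 13, time=3.9000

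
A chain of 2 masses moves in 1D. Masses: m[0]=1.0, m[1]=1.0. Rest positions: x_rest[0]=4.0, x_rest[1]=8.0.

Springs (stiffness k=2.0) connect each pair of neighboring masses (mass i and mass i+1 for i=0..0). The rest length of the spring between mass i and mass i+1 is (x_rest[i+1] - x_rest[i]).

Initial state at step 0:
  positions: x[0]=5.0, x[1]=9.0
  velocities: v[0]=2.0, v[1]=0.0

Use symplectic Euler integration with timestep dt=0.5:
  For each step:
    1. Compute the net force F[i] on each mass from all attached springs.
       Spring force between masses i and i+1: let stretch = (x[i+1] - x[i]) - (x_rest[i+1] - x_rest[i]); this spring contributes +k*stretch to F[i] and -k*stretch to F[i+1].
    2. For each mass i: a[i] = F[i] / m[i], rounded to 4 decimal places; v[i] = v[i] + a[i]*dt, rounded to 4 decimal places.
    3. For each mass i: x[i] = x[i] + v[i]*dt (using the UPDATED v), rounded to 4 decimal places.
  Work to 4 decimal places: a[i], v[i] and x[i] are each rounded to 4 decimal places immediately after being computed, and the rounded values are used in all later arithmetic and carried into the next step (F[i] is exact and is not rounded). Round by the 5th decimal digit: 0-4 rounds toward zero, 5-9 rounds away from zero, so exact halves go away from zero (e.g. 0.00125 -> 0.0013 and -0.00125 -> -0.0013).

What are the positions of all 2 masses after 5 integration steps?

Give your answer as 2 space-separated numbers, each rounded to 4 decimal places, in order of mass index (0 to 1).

Answer: 7.0000 12.0000

Derivation:
Step 0: x=[5.0000 9.0000] v=[2.0000 0.0000]
Step 1: x=[6.0000 9.0000] v=[2.0000 0.0000]
Step 2: x=[6.5000 9.5000] v=[1.0000 1.0000]
Step 3: x=[6.5000 10.5000] v=[0.0000 2.0000]
Step 4: x=[6.5000 11.5000] v=[0.0000 2.0000]
Step 5: x=[7.0000 12.0000] v=[1.0000 1.0000]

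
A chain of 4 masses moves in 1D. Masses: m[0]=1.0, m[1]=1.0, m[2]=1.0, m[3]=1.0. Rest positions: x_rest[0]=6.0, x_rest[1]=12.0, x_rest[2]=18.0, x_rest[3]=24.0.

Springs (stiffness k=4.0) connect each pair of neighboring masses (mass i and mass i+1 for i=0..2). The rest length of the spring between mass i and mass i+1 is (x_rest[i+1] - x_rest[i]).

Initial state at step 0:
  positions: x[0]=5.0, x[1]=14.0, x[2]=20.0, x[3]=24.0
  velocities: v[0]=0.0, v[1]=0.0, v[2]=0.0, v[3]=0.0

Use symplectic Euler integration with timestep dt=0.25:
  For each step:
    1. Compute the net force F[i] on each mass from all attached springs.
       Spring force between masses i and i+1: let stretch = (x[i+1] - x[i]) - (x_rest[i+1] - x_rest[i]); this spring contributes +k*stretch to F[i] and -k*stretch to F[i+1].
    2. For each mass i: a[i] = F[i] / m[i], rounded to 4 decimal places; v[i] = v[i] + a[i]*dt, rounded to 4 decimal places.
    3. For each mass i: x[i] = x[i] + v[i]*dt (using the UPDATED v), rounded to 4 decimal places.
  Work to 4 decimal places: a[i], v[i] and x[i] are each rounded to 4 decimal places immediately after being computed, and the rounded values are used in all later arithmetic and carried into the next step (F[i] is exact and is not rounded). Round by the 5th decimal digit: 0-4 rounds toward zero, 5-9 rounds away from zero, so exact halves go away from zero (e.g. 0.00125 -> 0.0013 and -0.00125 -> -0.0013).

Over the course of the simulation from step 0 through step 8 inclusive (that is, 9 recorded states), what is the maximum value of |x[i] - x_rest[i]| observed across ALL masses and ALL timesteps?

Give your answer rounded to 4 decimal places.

Step 0: x=[5.0000 14.0000 20.0000 24.0000] v=[0.0000 0.0000 0.0000 0.0000]
Step 1: x=[5.7500 13.2500 19.5000 24.5000] v=[3.0000 -3.0000 -2.0000 2.0000]
Step 2: x=[6.8750 12.1875 18.6875 25.2500] v=[4.5000 -4.2500 -3.2500 3.0000]
Step 3: x=[7.8281 11.4219 17.8906 25.8594] v=[3.8125 -3.0625 -3.1875 2.4375]
Step 4: x=[8.1797 11.3750 17.4688 25.9766] v=[1.4063 -0.1876 -1.6874 0.4687]
Step 5: x=[7.8301 12.0527 17.6505 25.4668] v=[-1.3984 2.7109 0.7266 -2.0391]
Step 6: x=[7.0362 13.0742 18.3868 24.5030] v=[-3.1758 4.0861 2.9451 -3.8554]
Step 7: x=[6.2518 13.9144 19.3240 23.5101] v=[-3.1378 3.3607 3.7487 -3.9716]
Step 8: x=[5.8830 14.1913 19.9553 22.9707] v=[-1.4752 1.1077 2.5252 -2.1577]
Max displacement = 2.1913

Answer: 2.1913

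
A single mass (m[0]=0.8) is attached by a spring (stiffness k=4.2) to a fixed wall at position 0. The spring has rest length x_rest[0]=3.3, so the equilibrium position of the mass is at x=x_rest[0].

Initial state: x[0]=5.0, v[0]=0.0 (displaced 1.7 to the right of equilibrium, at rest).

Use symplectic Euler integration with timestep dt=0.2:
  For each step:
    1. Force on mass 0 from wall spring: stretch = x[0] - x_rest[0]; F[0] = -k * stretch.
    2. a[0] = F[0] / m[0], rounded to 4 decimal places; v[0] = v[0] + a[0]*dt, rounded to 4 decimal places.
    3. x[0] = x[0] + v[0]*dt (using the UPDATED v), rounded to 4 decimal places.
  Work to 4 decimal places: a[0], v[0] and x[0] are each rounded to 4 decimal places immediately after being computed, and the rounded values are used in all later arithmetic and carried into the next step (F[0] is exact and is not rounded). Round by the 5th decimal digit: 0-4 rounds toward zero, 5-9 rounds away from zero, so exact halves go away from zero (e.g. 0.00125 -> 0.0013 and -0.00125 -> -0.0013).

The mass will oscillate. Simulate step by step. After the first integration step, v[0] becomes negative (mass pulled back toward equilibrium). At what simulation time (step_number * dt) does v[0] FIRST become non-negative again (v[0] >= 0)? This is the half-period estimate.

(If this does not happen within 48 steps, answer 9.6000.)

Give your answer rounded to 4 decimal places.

Answer: 1.4000

Derivation:
Step 0: x=[5.0000] v=[0.0000]
Step 1: x=[4.6430] v=[-1.7850]
Step 2: x=[4.0040] v=[-3.1952]
Step 3: x=[3.2171] v=[-3.9344]
Step 4: x=[2.4476] v=[-3.8474]
Step 5: x=[1.8571] v=[-2.9524]
Step 6: x=[1.5696] v=[-1.4374]
Step 7: x=[1.6455] v=[0.3795]
First v>=0 after going negative at step 7, time=1.4000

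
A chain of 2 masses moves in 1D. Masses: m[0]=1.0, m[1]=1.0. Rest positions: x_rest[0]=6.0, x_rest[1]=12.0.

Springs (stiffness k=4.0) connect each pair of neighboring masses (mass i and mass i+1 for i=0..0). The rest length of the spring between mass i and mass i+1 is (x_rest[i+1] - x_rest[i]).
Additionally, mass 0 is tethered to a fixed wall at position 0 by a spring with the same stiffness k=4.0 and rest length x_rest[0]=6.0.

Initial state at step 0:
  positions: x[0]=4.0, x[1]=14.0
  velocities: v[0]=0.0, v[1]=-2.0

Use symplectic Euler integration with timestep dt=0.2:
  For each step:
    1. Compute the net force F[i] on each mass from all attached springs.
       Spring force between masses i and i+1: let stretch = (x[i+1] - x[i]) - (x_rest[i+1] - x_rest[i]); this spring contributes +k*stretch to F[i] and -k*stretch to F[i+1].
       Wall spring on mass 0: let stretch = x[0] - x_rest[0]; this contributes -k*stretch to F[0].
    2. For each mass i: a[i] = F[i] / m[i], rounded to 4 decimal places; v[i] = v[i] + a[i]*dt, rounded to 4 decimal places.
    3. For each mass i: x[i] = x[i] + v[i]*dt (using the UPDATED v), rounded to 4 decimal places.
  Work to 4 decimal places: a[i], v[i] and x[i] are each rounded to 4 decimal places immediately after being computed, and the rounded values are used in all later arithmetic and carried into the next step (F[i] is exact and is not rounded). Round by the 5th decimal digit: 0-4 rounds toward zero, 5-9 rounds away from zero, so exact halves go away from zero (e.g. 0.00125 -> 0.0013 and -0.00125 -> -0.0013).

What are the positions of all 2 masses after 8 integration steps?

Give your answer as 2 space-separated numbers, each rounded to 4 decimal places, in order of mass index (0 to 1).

Step 0: x=[4.0000 14.0000] v=[0.0000 -2.0000]
Step 1: x=[4.9600 12.9600] v=[4.8000 -5.2000]
Step 2: x=[6.4064 11.6000] v=[7.2320 -6.8000]
Step 3: x=[7.6588 10.3690] v=[6.2618 -6.1549]
Step 4: x=[8.1194 9.6644] v=[2.3029 -3.5231]
Step 5: x=[7.5281 9.6726] v=[-2.9566 0.0409]
Step 6: x=[6.0754 10.2977] v=[-7.2635 3.1253]
Step 7: x=[4.3262 11.2072] v=[-8.7460 4.5475]
Step 8: x=[2.9858 11.9757] v=[-6.7022 3.8427]

Answer: 2.9858 11.9757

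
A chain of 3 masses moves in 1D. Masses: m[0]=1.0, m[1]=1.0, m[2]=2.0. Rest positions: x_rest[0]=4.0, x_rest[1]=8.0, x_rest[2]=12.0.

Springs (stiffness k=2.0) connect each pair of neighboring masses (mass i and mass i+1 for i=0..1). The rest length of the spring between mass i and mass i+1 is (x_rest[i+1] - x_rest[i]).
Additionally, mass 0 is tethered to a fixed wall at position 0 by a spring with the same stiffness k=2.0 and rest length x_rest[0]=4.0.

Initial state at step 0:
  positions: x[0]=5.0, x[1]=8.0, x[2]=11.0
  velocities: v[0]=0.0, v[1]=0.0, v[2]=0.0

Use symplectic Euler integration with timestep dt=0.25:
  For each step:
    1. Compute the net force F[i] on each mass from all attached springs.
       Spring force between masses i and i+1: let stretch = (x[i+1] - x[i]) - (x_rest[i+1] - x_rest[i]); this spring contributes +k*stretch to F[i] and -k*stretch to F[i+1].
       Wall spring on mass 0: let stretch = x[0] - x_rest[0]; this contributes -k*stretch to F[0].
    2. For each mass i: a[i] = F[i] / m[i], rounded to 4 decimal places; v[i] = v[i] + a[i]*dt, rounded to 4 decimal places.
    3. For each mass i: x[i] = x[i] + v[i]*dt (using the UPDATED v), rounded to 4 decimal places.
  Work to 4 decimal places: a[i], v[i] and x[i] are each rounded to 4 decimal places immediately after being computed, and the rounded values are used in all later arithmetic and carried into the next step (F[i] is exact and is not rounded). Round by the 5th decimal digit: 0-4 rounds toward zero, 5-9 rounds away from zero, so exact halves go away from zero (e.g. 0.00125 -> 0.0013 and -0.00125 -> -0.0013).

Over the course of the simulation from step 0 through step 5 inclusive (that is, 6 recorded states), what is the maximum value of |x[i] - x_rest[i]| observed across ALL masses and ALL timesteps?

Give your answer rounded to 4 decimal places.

Step 0: x=[5.0000 8.0000 11.0000] v=[0.0000 0.0000 0.0000]
Step 1: x=[4.7500 8.0000 11.0625] v=[-1.0000 0.0000 0.2500]
Step 2: x=[4.3125 7.9766 11.1836] v=[-1.7500 -0.0938 0.4844]
Step 3: x=[3.7940 7.8960 11.3543] v=[-2.0742 -0.3224 0.6827]
Step 4: x=[3.3140 7.7349 11.5588] v=[-1.9202 -0.6443 0.8181]
Step 5: x=[2.9723 7.4992 11.7743] v=[-1.3668 -0.9428 0.8621]
Max displacement = 1.0277

Answer: 1.0277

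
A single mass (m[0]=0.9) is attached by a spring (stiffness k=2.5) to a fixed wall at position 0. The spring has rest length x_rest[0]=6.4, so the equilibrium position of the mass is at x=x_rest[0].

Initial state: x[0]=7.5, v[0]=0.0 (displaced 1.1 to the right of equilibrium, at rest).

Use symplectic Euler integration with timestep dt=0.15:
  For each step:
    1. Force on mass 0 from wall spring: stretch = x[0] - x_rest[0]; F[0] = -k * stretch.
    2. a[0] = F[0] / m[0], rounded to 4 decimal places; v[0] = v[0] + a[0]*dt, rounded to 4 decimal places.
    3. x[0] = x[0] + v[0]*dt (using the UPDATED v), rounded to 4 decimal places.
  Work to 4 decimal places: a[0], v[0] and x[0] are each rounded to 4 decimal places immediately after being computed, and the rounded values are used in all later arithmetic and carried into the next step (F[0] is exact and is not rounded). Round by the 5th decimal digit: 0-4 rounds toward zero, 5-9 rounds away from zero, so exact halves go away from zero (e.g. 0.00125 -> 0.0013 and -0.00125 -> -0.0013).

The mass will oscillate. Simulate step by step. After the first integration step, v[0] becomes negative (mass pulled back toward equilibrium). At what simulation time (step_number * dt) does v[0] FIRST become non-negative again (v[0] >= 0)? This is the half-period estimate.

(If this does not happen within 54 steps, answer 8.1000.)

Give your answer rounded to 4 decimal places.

Answer: 1.9500

Derivation:
Step 0: x=[7.5000] v=[0.0000]
Step 1: x=[7.4313] v=[-0.4583]
Step 2: x=[7.2981] v=[-0.8880]
Step 3: x=[7.1088] v=[-1.2622]
Step 4: x=[6.8752] v=[-1.5575]
Step 5: x=[6.6119] v=[-1.7555]
Step 6: x=[6.3353] v=[-1.8438]
Step 7: x=[6.0628] v=[-1.8168]
Step 8: x=[5.8114] v=[-1.6763]
Step 9: x=[5.5967] v=[-1.4311]
Step 10: x=[5.4322] v=[-1.0964]
Step 11: x=[5.3282] v=[-0.6932]
Step 12: x=[5.2912] v=[-0.2466]
Step 13: x=[5.3235] v=[0.2154]
First v>=0 after going negative at step 13, time=1.9500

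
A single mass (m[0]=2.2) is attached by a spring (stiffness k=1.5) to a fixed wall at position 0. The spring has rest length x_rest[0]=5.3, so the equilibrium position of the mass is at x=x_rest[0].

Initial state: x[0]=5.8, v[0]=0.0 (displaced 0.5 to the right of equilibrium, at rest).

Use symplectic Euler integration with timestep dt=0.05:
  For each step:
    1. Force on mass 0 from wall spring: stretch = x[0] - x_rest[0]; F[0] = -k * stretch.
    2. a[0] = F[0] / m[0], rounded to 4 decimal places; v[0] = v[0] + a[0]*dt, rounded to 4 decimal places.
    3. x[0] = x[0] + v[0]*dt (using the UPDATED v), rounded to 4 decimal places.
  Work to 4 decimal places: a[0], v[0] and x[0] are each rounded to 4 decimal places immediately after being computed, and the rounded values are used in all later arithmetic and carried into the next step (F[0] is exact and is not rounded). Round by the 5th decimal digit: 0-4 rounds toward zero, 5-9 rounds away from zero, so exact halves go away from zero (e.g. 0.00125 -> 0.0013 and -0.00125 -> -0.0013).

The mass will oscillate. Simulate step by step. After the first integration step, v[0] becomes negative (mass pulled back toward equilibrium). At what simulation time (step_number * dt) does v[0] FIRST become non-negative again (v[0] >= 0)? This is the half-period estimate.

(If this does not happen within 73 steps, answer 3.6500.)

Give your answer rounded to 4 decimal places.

Answer: 3.6500

Derivation:
Step 0: x=[5.8000] v=[0.0000]
Step 1: x=[5.7992] v=[-0.0170]
Step 2: x=[5.7975] v=[-0.0340]
Step 3: x=[5.7950] v=[-0.0510]
Step 4: x=[5.7916] v=[-0.0679]
Step 5: x=[5.7874] v=[-0.0847]
Step 6: x=[5.7823] v=[-0.1013]
Step 7: x=[5.7764] v=[-0.1177]
Step 8: x=[5.7697] v=[-0.1339]
Step 9: x=[5.7622] v=[-0.1499]
Step 10: x=[5.7539] v=[-0.1657]
Step 11: x=[5.7448] v=[-0.1812]
Step 12: x=[5.7350] v=[-0.1964]
Step 13: x=[5.7244] v=[-0.2112]
Step 14: x=[5.7131] v=[-0.2257]
Step 15: x=[5.7011] v=[-0.2398]
Step 16: x=[5.6884] v=[-0.2535]
Step 17: x=[5.6751] v=[-0.2667]
Step 18: x=[5.6611] v=[-0.2795]
Step 19: x=[5.6465] v=[-0.2918]
Step 20: x=[5.6313] v=[-0.3036]
Step 21: x=[5.6156] v=[-0.3149]
Step 22: x=[5.5993] v=[-0.3257]
Step 23: x=[5.5825] v=[-0.3359]
Step 24: x=[5.5652] v=[-0.3455]
Step 25: x=[5.5475] v=[-0.3545]
Step 26: x=[5.5294] v=[-0.3629]
Step 27: x=[5.5109] v=[-0.3707]
Step 28: x=[5.4920] v=[-0.3779]
Step 29: x=[5.4728] v=[-0.3844]
Step 30: x=[5.4533] v=[-0.3903]
Step 31: x=[5.4335] v=[-0.3955]
Step 32: x=[5.4135] v=[-0.4001]
Step 33: x=[5.3933] v=[-0.4040]
Step 34: x=[5.3729] v=[-0.4072]
Step 35: x=[5.3524] v=[-0.4097]
Step 36: x=[5.3318] v=[-0.4115]
Step 37: x=[5.3112] v=[-0.4126]
Step 38: x=[5.2906] v=[-0.4130]
Step 39: x=[5.2700] v=[-0.4127]
Step 40: x=[5.2494] v=[-0.4117]
Step 41: x=[5.2289] v=[-0.4100]
Step 42: x=[5.2085] v=[-0.4076]
Step 43: x=[5.1883] v=[-0.4045]
Step 44: x=[5.1683] v=[-0.4007]
Step 45: x=[5.1485] v=[-0.3962]
Step 46: x=[5.1290] v=[-0.3910]
Step 47: x=[5.1097] v=[-0.3852]
Step 48: x=[5.0908] v=[-0.3787]
Step 49: x=[5.0722] v=[-0.3716]
Step 50: x=[5.0540] v=[-0.3638]
Step 51: x=[5.0362] v=[-0.3554]
Step 52: x=[5.0189] v=[-0.3464]
Step 53: x=[5.0021] v=[-0.3368]
Step 54: x=[4.9858] v=[-0.3266]
Step 55: x=[4.9700] v=[-0.3159]
Step 56: x=[4.9548] v=[-0.3047]
Step 57: x=[4.9402] v=[-0.2929]
Step 58: x=[4.9262] v=[-0.2806]
Step 59: x=[4.9128] v=[-0.2679]
Step 60: x=[4.9001] v=[-0.2547]
Step 61: x=[4.8880] v=[-0.2411]
Step 62: x=[4.8766] v=[-0.2271]
Step 63: x=[4.8660] v=[-0.2127]
Step 64: x=[4.8561] v=[-0.1979]
Step 65: x=[4.8470] v=[-0.1828]
Step 66: x=[4.8386] v=[-0.1674]
Step 67: x=[4.8310] v=[-0.1517]
Step 68: x=[4.8242] v=[-0.1357]
Step 69: x=[4.8182] v=[-0.1195]
Step 70: x=[4.8130] v=[-0.1031]
Step 71: x=[4.8087] v=[-0.0865]
Step 72: x=[4.8052] v=[-0.0698]
Step 73: x=[4.8026] v=[-0.0529]
v[0] did not become non-negative within 73 steps; using fallback time=3.6500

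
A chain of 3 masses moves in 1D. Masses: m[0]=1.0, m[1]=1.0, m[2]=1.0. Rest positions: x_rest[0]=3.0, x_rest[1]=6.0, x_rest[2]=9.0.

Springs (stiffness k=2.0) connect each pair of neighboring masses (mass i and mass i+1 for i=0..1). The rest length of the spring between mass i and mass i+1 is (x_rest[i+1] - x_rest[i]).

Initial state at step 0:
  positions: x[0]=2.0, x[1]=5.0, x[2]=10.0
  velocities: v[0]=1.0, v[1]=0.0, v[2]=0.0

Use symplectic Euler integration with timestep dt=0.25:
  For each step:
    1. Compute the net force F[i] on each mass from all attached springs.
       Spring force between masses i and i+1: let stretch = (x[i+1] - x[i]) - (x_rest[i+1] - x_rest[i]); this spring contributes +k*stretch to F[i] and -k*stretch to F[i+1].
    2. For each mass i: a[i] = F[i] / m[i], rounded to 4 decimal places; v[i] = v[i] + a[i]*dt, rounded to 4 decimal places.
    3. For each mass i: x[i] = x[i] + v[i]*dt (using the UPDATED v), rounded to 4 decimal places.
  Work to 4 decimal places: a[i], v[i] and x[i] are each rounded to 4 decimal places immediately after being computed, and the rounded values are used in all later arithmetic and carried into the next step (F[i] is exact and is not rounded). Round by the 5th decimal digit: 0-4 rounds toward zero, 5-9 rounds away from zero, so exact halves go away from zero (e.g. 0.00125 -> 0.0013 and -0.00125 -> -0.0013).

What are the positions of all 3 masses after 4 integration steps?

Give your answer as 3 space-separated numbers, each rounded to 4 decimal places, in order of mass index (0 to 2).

Step 0: x=[2.0000 5.0000 10.0000] v=[1.0000 0.0000 0.0000]
Step 1: x=[2.2500 5.2500 9.7500] v=[1.0000 1.0000 -1.0000]
Step 2: x=[2.5000 5.6875 9.3125] v=[1.0000 1.7500 -1.7500]
Step 3: x=[2.7735 6.1797 8.7969] v=[1.0938 1.9688 -2.0625]
Step 4: x=[3.0977 6.5733 8.3291] v=[1.2969 1.5743 -1.8711]

Answer: 3.0977 6.5733 8.3291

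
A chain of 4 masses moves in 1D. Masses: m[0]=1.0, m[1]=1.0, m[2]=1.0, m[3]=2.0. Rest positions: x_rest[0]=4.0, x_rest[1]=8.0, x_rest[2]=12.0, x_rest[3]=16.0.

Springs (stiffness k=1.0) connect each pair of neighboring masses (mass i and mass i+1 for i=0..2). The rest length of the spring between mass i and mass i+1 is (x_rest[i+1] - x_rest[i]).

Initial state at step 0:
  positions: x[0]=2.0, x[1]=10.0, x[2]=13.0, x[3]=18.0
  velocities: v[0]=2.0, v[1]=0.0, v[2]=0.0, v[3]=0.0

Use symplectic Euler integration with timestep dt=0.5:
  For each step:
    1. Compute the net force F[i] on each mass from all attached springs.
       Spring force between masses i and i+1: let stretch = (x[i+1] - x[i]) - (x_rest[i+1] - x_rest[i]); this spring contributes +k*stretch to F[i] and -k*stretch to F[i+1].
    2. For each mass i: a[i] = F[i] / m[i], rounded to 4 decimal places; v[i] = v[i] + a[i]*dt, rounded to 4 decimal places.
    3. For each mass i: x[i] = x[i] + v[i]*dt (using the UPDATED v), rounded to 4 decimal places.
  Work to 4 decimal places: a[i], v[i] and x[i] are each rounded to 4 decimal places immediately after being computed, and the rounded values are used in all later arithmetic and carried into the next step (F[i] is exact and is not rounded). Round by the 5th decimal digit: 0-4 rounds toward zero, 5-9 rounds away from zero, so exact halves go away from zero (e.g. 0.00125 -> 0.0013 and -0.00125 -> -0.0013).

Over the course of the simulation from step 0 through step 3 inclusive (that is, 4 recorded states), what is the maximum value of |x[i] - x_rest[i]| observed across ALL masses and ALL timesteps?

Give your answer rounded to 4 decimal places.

Step 0: x=[2.0000 10.0000 13.0000 18.0000] v=[2.0000 0.0000 0.0000 0.0000]
Step 1: x=[4.0000 8.7500 13.5000 17.8750] v=[4.0000 -2.5000 1.0000 -0.2500]
Step 2: x=[6.1875 7.5000 13.9063 17.7031] v=[4.3750 -2.5000 0.8125 -0.3438]
Step 3: x=[7.7032 7.5235 13.6602 17.5566] v=[3.0313 0.0469 -0.4923 -0.2930]
Max displacement = 3.7032

Answer: 3.7032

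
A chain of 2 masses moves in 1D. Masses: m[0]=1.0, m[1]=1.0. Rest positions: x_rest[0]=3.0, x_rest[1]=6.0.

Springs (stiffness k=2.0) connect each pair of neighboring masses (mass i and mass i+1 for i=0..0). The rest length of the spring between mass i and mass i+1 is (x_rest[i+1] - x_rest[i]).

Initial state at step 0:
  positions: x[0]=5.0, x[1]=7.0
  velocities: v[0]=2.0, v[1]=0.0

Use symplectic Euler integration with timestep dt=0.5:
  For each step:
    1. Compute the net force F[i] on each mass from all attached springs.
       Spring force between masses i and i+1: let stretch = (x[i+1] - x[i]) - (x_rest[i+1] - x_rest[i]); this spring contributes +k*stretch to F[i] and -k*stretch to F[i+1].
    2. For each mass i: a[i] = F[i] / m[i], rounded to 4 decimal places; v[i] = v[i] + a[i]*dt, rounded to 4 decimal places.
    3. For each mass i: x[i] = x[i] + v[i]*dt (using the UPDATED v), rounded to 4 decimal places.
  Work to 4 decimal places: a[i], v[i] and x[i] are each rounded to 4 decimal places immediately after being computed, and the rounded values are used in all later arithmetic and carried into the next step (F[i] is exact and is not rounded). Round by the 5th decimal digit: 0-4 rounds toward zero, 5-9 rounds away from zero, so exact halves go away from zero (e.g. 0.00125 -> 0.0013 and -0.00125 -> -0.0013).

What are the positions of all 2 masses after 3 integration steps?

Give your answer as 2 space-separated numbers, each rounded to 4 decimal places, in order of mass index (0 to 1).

Answer: 5.5000 9.5000

Derivation:
Step 0: x=[5.0000 7.0000] v=[2.0000 0.0000]
Step 1: x=[5.5000 7.5000] v=[1.0000 1.0000]
Step 2: x=[5.5000 8.5000] v=[0.0000 2.0000]
Step 3: x=[5.5000 9.5000] v=[0.0000 2.0000]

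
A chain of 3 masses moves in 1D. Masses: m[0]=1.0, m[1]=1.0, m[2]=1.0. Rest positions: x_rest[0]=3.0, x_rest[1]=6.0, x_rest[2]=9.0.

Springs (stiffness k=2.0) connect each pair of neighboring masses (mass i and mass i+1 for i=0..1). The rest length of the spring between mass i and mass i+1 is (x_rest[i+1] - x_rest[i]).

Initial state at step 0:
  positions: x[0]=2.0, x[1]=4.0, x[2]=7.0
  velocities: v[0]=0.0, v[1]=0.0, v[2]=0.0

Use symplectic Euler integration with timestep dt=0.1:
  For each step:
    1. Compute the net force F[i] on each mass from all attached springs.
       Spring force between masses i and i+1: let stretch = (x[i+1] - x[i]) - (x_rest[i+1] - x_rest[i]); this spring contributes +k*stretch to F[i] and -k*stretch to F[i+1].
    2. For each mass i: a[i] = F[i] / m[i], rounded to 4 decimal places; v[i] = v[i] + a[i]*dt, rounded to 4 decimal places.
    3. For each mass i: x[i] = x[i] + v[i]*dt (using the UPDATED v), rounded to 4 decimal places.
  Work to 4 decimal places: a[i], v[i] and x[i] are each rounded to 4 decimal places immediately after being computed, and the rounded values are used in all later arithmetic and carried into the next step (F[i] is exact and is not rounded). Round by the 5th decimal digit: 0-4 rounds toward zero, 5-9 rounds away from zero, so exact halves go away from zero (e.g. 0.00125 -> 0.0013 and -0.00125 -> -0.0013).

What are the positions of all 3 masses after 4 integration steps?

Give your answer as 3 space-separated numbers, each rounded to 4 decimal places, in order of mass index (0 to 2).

Step 0: x=[2.0000 4.0000 7.0000] v=[0.0000 0.0000 0.0000]
Step 1: x=[1.9800 4.0200 7.0000] v=[-0.2000 0.2000 0.0000]
Step 2: x=[1.9408 4.0588 7.0004] v=[-0.3920 0.3880 0.0040]
Step 3: x=[1.8840 4.1141 7.0020] v=[-0.5684 0.5527 0.0157]
Step 4: x=[1.8118 4.1825 7.0058] v=[-0.7224 0.6843 0.0381]

Answer: 1.8118 4.1825 7.0058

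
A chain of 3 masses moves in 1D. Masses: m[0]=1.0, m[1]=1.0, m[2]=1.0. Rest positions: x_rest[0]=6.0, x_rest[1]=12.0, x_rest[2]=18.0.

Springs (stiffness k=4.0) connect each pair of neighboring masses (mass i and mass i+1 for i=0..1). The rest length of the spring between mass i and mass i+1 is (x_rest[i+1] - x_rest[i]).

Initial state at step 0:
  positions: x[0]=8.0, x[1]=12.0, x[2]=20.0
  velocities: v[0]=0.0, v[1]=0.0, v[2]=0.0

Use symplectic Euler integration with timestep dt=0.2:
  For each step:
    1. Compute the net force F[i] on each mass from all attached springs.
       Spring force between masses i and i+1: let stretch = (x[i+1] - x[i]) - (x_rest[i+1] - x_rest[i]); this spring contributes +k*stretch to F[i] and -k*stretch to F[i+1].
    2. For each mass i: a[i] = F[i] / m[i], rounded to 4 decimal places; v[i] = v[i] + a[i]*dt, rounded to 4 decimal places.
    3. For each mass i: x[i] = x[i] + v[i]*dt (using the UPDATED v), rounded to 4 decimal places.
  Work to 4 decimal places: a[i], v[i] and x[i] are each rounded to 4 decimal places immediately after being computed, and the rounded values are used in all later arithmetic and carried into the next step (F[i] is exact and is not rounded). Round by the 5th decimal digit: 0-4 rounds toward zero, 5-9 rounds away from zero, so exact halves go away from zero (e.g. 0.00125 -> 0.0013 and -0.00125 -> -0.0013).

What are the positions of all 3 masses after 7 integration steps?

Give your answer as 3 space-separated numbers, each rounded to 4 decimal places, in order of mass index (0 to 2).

Answer: 7.7311 12.5382 19.7311

Derivation:
Step 0: x=[8.0000 12.0000 20.0000] v=[0.0000 0.0000 0.0000]
Step 1: x=[7.6800 12.6400 19.6800] v=[-1.6000 3.2000 -1.6000]
Step 2: x=[7.1936 13.6128 19.1936] v=[-2.4320 4.8640 -2.4320]
Step 3: x=[6.7743 14.4515 18.7743] v=[-2.0966 4.1933 -2.0966]
Step 4: x=[6.6233 14.7535 18.6233] v=[-0.7548 1.5098 -0.7548]
Step 5: x=[6.8132 14.3738 18.8132] v=[0.9494 -1.8985 0.9494]
Step 6: x=[7.2528 13.4947 19.2528] v=[2.1979 -4.3955 2.1979]
Step 7: x=[7.7311 12.5382 19.7311] v=[2.3914 -4.7825 2.3914]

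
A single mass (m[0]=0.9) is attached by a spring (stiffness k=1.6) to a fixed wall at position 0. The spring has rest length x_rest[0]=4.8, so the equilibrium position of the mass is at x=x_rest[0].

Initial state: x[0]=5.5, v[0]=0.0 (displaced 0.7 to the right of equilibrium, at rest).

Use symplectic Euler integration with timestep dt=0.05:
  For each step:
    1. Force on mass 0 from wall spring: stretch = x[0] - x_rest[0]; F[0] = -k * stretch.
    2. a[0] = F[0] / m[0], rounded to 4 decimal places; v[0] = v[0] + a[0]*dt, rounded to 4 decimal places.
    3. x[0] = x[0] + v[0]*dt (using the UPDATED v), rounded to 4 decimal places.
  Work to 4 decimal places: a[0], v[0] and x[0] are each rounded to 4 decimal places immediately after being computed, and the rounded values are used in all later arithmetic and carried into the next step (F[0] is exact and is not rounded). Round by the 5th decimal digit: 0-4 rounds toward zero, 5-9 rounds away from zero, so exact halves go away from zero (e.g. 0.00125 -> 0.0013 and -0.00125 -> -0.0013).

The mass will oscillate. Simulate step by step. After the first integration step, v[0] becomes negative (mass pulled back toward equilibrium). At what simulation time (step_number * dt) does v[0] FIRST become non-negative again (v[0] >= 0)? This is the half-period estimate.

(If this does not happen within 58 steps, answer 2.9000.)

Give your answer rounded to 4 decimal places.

Step 0: x=[5.5000] v=[0.0000]
Step 1: x=[5.4969] v=[-0.0622]
Step 2: x=[5.4907] v=[-0.1241]
Step 3: x=[5.4814] v=[-0.1855]
Step 4: x=[5.4691] v=[-0.2461]
Step 5: x=[5.4538] v=[-0.3056]
Step 6: x=[5.4356] v=[-0.3637]
Step 7: x=[5.4146] v=[-0.4202]
Step 8: x=[5.3909] v=[-0.4748]
Step 9: x=[5.3645] v=[-0.5273]
Step 10: x=[5.3356] v=[-0.5775]
Step 11: x=[5.3043] v=[-0.6251]
Step 12: x=[5.2708] v=[-0.6699]
Step 13: x=[5.2352] v=[-0.7118]
Step 14: x=[5.1977] v=[-0.7505]
Step 15: x=[5.1584] v=[-0.7859]
Step 16: x=[5.1175] v=[-0.8178]
Step 17: x=[5.0752] v=[-0.8460]
Step 18: x=[5.0317] v=[-0.8705]
Step 19: x=[4.9871] v=[-0.8911]
Step 20: x=[4.9417] v=[-0.9077]
Step 21: x=[4.8957] v=[-0.9203]
Step 22: x=[4.8493] v=[-0.9288]
Step 23: x=[4.8026] v=[-0.9332]
Step 24: x=[4.7559] v=[-0.9334]
Step 25: x=[4.7094] v=[-0.9295]
Step 26: x=[4.6633] v=[-0.9214]
Step 27: x=[4.6178] v=[-0.9093]
Step 28: x=[4.5731] v=[-0.8931]
Step 29: x=[4.5295] v=[-0.8729]
Step 30: x=[4.4871] v=[-0.8489]
Step 31: x=[4.4460] v=[-0.8211]
Step 32: x=[4.4065] v=[-0.7896]
Step 33: x=[4.3688] v=[-0.7546]
Step 34: x=[4.3330] v=[-0.7163]
Step 35: x=[4.2993] v=[-0.6748]
Step 36: x=[4.2678] v=[-0.6303]
Step 37: x=[4.2387] v=[-0.5830]
Step 38: x=[4.2120] v=[-0.5331]
Step 39: x=[4.1880] v=[-0.4808]
Step 40: x=[4.1667] v=[-0.4264]
Step 41: x=[4.1482] v=[-0.3701]
Step 42: x=[4.1326] v=[-0.3122]
Step 43: x=[4.1200] v=[-0.2529]
Step 44: x=[4.1104] v=[-0.1925]
Step 45: x=[4.1038] v=[-0.1312]
Step 46: x=[4.1003] v=[-0.0693]
Step 47: x=[4.0999] v=[-0.0071]
Step 48: x=[4.1027] v=[0.0551]
First v>=0 after going negative at step 48, time=2.4000

Answer: 2.4000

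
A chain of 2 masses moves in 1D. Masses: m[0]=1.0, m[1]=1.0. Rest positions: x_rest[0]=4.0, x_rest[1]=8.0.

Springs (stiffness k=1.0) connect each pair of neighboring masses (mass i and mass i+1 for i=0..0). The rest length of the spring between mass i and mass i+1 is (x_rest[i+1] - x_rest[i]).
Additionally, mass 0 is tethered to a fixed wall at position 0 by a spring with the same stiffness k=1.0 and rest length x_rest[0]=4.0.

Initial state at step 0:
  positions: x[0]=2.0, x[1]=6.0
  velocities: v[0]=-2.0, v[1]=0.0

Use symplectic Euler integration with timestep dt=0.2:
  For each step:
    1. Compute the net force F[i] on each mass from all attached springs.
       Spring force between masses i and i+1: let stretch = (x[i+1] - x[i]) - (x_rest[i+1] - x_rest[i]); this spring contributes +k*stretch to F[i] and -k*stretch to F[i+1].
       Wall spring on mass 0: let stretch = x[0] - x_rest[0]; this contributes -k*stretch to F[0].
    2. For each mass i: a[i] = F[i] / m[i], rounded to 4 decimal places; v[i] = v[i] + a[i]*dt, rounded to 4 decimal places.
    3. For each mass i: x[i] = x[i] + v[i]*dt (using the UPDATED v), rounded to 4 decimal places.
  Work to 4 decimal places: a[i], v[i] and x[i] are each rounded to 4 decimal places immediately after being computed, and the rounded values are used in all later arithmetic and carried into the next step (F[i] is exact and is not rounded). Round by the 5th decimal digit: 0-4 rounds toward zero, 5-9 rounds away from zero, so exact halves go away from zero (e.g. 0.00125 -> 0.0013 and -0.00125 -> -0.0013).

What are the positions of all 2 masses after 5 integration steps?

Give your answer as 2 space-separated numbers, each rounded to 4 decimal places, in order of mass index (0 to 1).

Step 0: x=[2.0000 6.0000] v=[-2.0000 0.0000]
Step 1: x=[1.6800 6.0000] v=[-1.6000 0.0000]
Step 2: x=[1.4656 5.9872] v=[-1.0720 -0.0640]
Step 3: x=[1.3734 5.9535] v=[-0.4608 -0.1683]
Step 4: x=[1.4095 5.8966] v=[0.1805 -0.2843]
Step 5: x=[1.5687 5.8203] v=[0.7960 -0.3817]

Answer: 1.5687 5.8203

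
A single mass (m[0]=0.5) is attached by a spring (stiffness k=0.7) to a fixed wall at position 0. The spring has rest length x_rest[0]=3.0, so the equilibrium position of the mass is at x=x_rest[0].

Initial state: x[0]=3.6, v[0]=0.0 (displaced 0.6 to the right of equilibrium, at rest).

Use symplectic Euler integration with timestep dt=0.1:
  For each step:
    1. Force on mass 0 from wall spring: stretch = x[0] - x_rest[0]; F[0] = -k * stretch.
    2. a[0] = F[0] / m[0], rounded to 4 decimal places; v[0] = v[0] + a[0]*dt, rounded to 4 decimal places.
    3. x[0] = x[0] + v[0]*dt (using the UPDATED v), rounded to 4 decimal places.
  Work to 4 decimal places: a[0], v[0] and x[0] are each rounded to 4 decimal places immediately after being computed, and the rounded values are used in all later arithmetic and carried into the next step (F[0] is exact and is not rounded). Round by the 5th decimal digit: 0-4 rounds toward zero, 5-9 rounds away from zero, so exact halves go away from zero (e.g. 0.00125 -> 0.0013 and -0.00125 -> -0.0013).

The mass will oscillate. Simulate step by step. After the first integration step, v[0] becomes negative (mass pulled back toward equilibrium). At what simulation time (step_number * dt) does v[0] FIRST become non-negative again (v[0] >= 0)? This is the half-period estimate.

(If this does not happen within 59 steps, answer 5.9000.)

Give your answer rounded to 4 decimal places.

Step 0: x=[3.6000] v=[0.0000]
Step 1: x=[3.5916] v=[-0.0840]
Step 2: x=[3.5749] v=[-0.1668]
Step 3: x=[3.5502] v=[-0.2473]
Step 4: x=[3.5178] v=[-0.3243]
Step 5: x=[3.4781] v=[-0.3968]
Step 6: x=[3.4317] v=[-0.4637]
Step 7: x=[3.3793] v=[-0.5241]
Step 8: x=[3.3216] v=[-0.5772]
Step 9: x=[3.2594] v=[-0.6222]
Step 10: x=[3.1936] v=[-0.6585]
Step 11: x=[3.1250] v=[-0.6856]
Step 12: x=[3.0547] v=[-0.7031]
Step 13: x=[2.9836] v=[-0.7108]
Step 14: x=[2.9128] v=[-0.7085]
Step 15: x=[2.8432] v=[-0.6963]
Step 16: x=[2.7758] v=[-0.6744]
Step 17: x=[2.7115] v=[-0.6430]
Step 18: x=[2.6512] v=[-0.6026]
Step 19: x=[2.5958] v=[-0.5538]
Step 20: x=[2.5461] v=[-0.4972]
Step 21: x=[2.5027] v=[-0.4337]
Step 22: x=[2.4663] v=[-0.3641]
Step 23: x=[2.4374] v=[-0.2894]
Step 24: x=[2.4163] v=[-0.2106]
Step 25: x=[2.4034] v=[-0.1289]
Step 26: x=[2.3989] v=[-0.0454]
Step 27: x=[2.4028] v=[0.0388]
First v>=0 after going negative at step 27, time=2.7000

Answer: 2.7000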